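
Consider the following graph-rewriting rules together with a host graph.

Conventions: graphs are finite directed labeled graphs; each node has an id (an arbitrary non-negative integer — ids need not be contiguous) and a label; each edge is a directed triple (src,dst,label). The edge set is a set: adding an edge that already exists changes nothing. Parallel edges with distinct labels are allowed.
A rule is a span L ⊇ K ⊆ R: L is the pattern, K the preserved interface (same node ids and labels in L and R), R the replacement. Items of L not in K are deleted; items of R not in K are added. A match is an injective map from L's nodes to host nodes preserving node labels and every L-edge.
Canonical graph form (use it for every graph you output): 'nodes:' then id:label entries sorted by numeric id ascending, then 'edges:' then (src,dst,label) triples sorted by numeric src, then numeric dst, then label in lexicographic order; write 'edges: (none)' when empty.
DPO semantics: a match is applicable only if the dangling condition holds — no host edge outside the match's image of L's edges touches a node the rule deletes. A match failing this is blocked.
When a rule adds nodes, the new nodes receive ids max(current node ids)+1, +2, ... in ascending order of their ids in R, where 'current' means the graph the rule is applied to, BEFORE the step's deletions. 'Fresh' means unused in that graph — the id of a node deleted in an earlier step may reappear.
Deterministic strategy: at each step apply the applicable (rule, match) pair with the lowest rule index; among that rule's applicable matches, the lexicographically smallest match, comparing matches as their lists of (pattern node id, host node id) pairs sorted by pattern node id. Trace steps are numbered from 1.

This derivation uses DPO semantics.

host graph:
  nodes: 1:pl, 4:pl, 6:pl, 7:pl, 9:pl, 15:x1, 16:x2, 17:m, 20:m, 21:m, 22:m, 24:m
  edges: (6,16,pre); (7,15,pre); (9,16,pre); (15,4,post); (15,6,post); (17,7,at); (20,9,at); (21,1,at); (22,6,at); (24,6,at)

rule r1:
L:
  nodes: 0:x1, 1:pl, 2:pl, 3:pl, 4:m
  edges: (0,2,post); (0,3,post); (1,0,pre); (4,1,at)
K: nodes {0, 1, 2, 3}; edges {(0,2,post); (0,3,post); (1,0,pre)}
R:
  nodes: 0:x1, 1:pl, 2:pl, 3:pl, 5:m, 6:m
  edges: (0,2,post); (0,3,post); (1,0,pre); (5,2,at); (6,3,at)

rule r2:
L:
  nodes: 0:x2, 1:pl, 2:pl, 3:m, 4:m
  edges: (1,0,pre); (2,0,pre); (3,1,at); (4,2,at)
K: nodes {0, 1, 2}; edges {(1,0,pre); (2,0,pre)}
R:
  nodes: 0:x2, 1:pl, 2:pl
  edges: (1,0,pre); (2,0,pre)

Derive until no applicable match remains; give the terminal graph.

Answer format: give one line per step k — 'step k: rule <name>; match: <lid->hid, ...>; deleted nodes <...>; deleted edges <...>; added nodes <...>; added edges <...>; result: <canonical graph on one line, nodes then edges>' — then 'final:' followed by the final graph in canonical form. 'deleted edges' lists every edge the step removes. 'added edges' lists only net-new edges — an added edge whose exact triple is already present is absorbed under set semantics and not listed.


step 1: rule r1; match: 0->15, 1->7, 2->4, 3->6, 4->17; deleted nodes 17; deleted edges (17,7,at); added nodes 25, 26; added edges (25,4,at); (26,6,at); result: nodes: 1:pl, 4:pl, 6:pl, 7:pl, 9:pl, 15:x1, 16:x2, 20:m, 21:m, 22:m, 24:m, 25:m, 26:m edges: (6,16,pre); (7,15,pre); (9,16,pre); (15,4,post); (15,6,post); (20,9,at); (21,1,at); (22,6,at); (24,6,at); (25,4,at); (26,6,at)
step 2: rule r2; match: 0->16, 1->6, 2->9, 3->22, 4->20; deleted nodes 20, 22; deleted edges (20,9,at); (22,6,at); added nodes (none); added edges (none); result: nodes: 1:pl, 4:pl, 6:pl, 7:pl, 9:pl, 15:x1, 16:x2, 21:m, 24:m, 25:m, 26:m edges: (6,16,pre); (7,15,pre); (9,16,pre); (15,4,post); (15,6,post); (21,1,at); (24,6,at); (25,4,at); (26,6,at)
final:
nodes: 1:pl, 4:pl, 6:pl, 7:pl, 9:pl, 15:x1, 16:x2, 21:m, 24:m, 25:m, 26:m
edges: (6,16,pre); (7,15,pre); (9,16,pre); (15,4,post); (15,6,post); (21,1,at); (24,6,at); (25,4,at); (26,6,at)


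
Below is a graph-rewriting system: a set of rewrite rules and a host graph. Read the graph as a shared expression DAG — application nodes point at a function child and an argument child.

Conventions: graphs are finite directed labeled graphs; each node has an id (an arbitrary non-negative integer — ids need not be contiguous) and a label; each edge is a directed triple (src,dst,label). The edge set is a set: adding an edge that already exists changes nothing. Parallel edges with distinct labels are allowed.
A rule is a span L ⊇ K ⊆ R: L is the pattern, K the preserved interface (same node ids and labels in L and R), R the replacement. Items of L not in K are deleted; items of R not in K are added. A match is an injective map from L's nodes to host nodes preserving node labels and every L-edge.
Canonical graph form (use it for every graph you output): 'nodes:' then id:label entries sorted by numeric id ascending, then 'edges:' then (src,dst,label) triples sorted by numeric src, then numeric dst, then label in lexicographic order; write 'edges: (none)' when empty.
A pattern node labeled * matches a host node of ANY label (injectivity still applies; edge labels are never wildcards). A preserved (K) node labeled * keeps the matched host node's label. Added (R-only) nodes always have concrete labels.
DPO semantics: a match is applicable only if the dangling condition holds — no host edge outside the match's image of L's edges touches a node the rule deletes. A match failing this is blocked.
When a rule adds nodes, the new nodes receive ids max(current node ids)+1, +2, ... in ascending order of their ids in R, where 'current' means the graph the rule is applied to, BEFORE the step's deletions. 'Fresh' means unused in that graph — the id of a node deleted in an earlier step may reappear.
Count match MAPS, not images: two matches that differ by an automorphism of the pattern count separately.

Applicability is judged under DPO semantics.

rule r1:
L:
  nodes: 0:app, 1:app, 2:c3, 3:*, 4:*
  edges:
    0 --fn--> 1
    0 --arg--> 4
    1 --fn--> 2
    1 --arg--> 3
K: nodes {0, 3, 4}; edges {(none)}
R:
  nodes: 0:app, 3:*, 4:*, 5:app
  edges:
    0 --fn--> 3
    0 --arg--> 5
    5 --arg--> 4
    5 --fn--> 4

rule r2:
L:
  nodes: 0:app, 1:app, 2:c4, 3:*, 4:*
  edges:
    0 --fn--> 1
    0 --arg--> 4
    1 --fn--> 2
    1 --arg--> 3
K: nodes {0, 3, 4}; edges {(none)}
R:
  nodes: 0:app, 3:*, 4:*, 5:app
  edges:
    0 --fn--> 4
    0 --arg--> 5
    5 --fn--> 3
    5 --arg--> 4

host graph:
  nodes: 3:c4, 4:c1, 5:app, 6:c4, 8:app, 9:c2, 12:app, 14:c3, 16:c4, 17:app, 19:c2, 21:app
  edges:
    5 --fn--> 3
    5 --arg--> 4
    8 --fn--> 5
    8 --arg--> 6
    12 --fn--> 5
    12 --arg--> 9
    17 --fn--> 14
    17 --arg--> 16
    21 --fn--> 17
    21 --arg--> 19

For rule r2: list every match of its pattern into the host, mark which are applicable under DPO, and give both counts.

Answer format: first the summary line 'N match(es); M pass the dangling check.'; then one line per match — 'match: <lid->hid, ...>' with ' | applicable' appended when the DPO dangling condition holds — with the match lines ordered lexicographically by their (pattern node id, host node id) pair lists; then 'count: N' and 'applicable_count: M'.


2 match(es); 0 pass the dangling check.
match: 0->8, 1->5, 2->3, 3->4, 4->6
match: 0->12, 1->5, 2->3, 3->4, 4->9
count: 2
applicable_count: 0


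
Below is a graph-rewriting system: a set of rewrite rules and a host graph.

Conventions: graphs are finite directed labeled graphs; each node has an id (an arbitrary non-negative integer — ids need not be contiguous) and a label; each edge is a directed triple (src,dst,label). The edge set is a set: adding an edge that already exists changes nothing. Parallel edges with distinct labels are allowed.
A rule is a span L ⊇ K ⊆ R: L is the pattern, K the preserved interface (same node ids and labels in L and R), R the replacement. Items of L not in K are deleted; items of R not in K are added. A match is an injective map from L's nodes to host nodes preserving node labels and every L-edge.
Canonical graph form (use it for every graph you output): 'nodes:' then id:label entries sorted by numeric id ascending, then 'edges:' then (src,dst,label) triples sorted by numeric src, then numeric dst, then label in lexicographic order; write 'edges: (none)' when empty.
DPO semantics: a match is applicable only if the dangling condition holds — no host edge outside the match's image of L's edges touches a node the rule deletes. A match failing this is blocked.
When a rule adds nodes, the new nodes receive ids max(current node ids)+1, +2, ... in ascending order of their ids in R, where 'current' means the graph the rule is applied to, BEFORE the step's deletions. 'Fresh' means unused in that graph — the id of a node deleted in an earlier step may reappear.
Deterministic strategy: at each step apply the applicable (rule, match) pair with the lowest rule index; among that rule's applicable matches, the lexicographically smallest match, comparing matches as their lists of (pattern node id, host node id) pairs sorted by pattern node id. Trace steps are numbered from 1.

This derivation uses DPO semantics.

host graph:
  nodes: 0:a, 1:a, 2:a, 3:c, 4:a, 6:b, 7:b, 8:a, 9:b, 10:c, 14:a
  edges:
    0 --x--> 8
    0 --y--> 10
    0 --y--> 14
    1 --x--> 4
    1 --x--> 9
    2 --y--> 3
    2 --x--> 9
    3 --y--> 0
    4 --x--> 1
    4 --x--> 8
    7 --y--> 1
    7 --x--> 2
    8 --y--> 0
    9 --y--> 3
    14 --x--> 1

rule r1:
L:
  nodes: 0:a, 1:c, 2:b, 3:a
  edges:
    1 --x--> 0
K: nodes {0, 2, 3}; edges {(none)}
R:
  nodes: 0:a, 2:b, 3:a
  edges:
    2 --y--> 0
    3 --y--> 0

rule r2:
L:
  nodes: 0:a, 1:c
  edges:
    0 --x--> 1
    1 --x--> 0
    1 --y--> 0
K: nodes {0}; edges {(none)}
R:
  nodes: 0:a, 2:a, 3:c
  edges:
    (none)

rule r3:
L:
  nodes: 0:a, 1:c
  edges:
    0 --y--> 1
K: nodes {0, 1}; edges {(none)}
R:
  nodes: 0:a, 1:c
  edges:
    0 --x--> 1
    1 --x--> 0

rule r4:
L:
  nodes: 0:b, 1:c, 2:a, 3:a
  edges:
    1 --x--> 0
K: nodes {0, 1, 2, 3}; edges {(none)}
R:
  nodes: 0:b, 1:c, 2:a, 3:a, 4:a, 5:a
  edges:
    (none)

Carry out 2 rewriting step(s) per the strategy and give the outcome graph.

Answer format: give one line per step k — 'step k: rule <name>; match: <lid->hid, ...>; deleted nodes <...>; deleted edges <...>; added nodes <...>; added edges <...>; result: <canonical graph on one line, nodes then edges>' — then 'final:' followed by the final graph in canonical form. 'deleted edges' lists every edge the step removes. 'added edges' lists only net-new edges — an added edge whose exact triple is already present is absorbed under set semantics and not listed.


step 1: rule r3; match: 0->0, 1->10; deleted nodes (none); deleted edges (0,10,y); added nodes (none); added edges (0,10,x); (10,0,x); result: nodes: 0:a, 1:a, 2:a, 3:c, 4:a, 6:b, 7:b, 8:a, 9:b, 10:c, 14:a edges: (0,8,x); (0,10,x); (0,14,y); (1,4,x); (1,9,x); (2,3,y); (2,9,x); (3,0,y); (4,1,x); (4,8,x); (7,1,y); (7,2,x); (8,0,y); (9,3,y); (10,0,x); (14,1,x)
step 2: rule r3; match: 0->2, 1->3; deleted nodes (none); deleted edges (2,3,y); added nodes (none); added edges (2,3,x); (3,2,x); result: nodes: 0:a, 1:a, 2:a, 3:c, 4:a, 6:b, 7:b, 8:a, 9:b, 10:c, 14:a edges: (0,8,x); (0,10,x); (0,14,y); (1,4,x); (1,9,x); (2,3,x); (2,9,x); (3,0,y); (3,2,x); (4,1,x); (4,8,x); (7,1,y); (7,2,x); (8,0,y); (9,3,y); (10,0,x); (14,1,x)
final:
nodes: 0:a, 1:a, 2:a, 3:c, 4:a, 6:b, 7:b, 8:a, 9:b, 10:c, 14:a
edges: (0,8,x); (0,10,x); (0,14,y); (1,4,x); (1,9,x); (2,3,x); (2,9,x); (3,0,y); (3,2,x); (4,1,x); (4,8,x); (7,1,y); (7,2,x); (8,0,y); (9,3,y); (10,0,x); (14,1,x)


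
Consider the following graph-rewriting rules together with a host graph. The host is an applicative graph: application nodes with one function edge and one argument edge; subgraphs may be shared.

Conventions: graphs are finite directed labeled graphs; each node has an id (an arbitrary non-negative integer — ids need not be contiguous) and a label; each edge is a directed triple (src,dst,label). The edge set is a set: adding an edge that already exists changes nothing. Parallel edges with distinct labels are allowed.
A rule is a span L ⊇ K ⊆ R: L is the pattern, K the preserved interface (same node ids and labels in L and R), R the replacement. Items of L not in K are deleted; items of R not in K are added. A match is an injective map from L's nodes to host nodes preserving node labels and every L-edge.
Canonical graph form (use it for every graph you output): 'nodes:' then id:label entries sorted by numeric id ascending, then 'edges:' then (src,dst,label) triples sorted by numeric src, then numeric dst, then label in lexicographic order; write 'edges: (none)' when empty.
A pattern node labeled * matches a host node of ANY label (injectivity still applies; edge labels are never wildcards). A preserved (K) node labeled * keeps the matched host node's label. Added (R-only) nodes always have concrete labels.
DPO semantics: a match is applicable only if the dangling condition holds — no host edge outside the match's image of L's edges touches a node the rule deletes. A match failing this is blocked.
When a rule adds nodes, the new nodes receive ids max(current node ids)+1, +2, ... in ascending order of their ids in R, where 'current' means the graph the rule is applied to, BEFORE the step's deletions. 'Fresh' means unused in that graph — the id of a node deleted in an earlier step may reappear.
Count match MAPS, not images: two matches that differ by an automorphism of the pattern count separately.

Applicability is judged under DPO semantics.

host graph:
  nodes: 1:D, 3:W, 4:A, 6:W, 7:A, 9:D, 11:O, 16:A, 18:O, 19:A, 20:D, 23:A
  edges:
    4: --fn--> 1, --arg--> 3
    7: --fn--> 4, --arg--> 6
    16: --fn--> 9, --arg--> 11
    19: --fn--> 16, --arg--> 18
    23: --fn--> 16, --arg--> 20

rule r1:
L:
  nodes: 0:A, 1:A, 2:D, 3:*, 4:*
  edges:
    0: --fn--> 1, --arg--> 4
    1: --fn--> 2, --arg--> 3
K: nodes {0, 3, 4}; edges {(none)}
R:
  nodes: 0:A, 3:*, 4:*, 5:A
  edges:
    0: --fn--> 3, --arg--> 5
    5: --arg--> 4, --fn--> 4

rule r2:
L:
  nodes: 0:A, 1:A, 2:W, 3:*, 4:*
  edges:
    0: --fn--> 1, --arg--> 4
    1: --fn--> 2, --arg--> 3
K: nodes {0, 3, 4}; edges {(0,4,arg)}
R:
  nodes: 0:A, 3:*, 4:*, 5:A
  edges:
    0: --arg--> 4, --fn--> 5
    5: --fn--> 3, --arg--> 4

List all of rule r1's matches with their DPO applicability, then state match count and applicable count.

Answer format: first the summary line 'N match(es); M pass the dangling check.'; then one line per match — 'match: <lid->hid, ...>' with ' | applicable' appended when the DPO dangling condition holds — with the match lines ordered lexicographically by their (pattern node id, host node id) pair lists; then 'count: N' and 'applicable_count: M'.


3 match(es); 1 pass the dangling check.
match: 0->7, 1->4, 2->1, 3->3, 4->6 | applicable
match: 0->19, 1->16, 2->9, 3->11, 4->18
match: 0->23, 1->16, 2->9, 3->11, 4->20
count: 3
applicable_count: 1


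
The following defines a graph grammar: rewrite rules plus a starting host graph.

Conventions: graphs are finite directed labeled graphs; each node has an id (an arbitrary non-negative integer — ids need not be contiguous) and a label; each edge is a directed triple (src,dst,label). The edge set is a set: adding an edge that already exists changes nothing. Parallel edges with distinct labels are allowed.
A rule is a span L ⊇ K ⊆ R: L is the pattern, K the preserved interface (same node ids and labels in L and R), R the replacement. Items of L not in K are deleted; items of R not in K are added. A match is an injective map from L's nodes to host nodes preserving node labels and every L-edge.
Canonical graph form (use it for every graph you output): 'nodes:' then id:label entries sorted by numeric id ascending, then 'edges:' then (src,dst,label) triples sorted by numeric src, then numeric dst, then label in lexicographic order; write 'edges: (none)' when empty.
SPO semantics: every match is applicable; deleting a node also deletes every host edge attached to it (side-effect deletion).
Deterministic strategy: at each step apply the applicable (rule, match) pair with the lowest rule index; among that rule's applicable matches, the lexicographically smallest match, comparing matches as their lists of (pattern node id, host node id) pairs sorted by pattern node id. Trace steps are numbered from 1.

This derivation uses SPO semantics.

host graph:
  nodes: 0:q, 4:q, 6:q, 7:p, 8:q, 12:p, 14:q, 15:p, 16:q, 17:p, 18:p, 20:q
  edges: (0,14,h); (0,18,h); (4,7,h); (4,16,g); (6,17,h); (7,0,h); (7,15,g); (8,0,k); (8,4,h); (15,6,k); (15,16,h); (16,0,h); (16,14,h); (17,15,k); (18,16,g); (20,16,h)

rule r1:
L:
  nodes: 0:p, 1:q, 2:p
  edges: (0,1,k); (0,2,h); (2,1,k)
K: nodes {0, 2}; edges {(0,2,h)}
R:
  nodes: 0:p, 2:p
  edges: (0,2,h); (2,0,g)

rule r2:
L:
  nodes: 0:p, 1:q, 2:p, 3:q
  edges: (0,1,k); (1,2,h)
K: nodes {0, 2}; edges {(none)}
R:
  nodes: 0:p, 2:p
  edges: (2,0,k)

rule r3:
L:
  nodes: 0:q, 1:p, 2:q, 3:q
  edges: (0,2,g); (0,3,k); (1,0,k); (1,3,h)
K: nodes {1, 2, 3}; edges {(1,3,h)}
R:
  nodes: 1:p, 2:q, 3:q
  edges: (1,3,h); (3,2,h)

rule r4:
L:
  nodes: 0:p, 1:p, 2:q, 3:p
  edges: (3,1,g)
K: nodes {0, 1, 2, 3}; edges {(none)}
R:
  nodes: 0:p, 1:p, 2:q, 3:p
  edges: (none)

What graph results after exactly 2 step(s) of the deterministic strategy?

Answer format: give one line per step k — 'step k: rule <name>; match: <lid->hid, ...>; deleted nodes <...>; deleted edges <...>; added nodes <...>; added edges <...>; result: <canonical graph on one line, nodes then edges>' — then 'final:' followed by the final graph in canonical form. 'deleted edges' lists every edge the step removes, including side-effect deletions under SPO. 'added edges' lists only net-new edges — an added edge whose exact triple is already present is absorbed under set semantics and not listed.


step 1: rule r2; match: 0->15, 1->6, 2->17, 3->0; deleted nodes 0, 6; deleted edges (0,14,h); (0,18,h); (6,17,h); (7,0,h); (8,0,k); (15,6,k); (16,0,h); added nodes (none); added edges (none); result: nodes: 4:q, 7:p, 8:q, 12:p, 14:q, 15:p, 16:q, 17:p, 18:p, 20:q edges: (4,7,h); (4,16,g); (7,15,g); (8,4,h); (15,16,h); (16,14,h); (17,15,k); (18,16,g); (20,16,h)
step 2: rule r4; match: 0->12, 1->15, 2->4, 3->7; deleted nodes (none); deleted edges (7,15,g); added nodes (none); added edges (none); result: nodes: 4:q, 7:p, 8:q, 12:p, 14:q, 15:p, 16:q, 17:p, 18:p, 20:q edges: (4,7,h); (4,16,g); (8,4,h); (15,16,h); (16,14,h); (17,15,k); (18,16,g); (20,16,h)
final:
nodes: 4:q, 7:p, 8:q, 12:p, 14:q, 15:p, 16:q, 17:p, 18:p, 20:q
edges: (4,7,h); (4,16,g); (8,4,h); (15,16,h); (16,14,h); (17,15,k); (18,16,g); (20,16,h)


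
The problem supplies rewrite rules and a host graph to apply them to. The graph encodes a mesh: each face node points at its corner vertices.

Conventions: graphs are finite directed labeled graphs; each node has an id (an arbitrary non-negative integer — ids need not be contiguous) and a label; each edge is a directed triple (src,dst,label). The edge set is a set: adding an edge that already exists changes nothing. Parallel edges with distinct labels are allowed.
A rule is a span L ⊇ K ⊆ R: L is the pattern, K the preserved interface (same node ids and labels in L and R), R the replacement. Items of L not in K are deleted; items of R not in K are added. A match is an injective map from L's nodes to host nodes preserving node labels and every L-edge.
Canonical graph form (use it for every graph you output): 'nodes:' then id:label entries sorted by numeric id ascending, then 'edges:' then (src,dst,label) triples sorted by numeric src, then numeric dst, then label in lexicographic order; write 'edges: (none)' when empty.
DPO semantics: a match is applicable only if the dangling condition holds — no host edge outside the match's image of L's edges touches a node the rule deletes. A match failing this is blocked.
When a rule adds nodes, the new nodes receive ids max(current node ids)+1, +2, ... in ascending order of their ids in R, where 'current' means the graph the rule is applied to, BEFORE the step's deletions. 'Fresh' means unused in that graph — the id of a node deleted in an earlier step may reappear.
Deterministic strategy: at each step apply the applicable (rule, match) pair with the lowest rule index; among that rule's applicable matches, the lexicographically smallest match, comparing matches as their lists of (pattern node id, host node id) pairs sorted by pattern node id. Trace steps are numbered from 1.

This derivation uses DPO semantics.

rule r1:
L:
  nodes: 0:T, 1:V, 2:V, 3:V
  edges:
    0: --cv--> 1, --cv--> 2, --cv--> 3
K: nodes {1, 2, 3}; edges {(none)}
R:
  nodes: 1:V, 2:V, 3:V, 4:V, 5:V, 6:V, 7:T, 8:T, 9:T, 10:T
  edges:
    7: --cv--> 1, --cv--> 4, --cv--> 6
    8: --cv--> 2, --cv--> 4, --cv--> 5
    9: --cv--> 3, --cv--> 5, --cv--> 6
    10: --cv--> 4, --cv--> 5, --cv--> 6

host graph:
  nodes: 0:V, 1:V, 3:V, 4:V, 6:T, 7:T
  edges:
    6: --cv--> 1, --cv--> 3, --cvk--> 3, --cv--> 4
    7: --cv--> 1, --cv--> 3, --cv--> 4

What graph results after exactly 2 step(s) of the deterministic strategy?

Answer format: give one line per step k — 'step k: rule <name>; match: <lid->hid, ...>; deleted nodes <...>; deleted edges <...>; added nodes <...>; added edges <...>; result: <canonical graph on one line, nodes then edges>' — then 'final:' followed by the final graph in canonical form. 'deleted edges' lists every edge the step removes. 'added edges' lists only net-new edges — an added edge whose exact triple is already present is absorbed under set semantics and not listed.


step 1: rule r1; match: 0->7, 1->1, 2->3, 3->4; deleted nodes 7; deleted edges (7,1,cv); (7,3,cv); (7,4,cv); added nodes 8, 9, 10, 11, 12, 13, 14; added edges (11,1,cv); (11,8,cv); (11,10,cv); (12,3,cv); (12,8,cv); (12,9,cv); (13,4,cv); (13,9,cv); (13,10,cv); (14,8,cv); (14,9,cv); (14,10,cv); result: nodes: 0:V, 1:V, 3:V, 4:V, 6:T, 8:V, 9:V, 10:V, 11:T, 12:T, 13:T, 14:T edges: (6,1,cv); (6,3,cv); (6,3,cvk); (6,4,cv); (11,1,cv); (11,8,cv); (11,10,cv); (12,3,cv); (12,8,cv); (12,9,cv); (13,4,cv); (13,9,cv); (13,10,cv); (14,8,cv); (14,9,cv); (14,10,cv)
step 2: rule r1; match: 0->11, 1->1, 2->8, 3->10; deleted nodes 11; deleted edges (11,1,cv); (11,8,cv); (11,10,cv); added nodes 15, 16, 17, 18, 19, 20, 21; added edges (18,1,cv); (18,15,cv); (18,17,cv); (19,8,cv); (19,15,cv); (19,16,cv); (20,10,cv); (20,16,cv); (20,17,cv); (21,15,cv); (21,16,cv); (21,17,cv); result: nodes: 0:V, 1:V, 3:V, 4:V, 6:T, 8:V, 9:V, 10:V, 12:T, 13:T, 14:T, 15:V, 16:V, 17:V, 18:T, 19:T, 20:T, 21:T edges: (6,1,cv); (6,3,cv); (6,3,cvk); (6,4,cv); (12,3,cv); (12,8,cv); (12,9,cv); (13,4,cv); (13,9,cv); (13,10,cv); (14,8,cv); (14,9,cv); (14,10,cv); (18,1,cv); (18,15,cv); (18,17,cv); (19,8,cv); (19,15,cv); (19,16,cv); (20,10,cv); (20,16,cv); (20,17,cv); (21,15,cv); (21,16,cv); (21,17,cv)
final:
nodes: 0:V, 1:V, 3:V, 4:V, 6:T, 8:V, 9:V, 10:V, 12:T, 13:T, 14:T, 15:V, 16:V, 17:V, 18:T, 19:T, 20:T, 21:T
edges: (6,1,cv); (6,3,cv); (6,3,cvk); (6,4,cv); (12,3,cv); (12,8,cv); (12,9,cv); (13,4,cv); (13,9,cv); (13,10,cv); (14,8,cv); (14,9,cv); (14,10,cv); (18,1,cv); (18,15,cv); (18,17,cv); (19,8,cv); (19,15,cv); (19,16,cv); (20,10,cv); (20,16,cv); (20,17,cv); (21,15,cv); (21,16,cv); (21,17,cv)


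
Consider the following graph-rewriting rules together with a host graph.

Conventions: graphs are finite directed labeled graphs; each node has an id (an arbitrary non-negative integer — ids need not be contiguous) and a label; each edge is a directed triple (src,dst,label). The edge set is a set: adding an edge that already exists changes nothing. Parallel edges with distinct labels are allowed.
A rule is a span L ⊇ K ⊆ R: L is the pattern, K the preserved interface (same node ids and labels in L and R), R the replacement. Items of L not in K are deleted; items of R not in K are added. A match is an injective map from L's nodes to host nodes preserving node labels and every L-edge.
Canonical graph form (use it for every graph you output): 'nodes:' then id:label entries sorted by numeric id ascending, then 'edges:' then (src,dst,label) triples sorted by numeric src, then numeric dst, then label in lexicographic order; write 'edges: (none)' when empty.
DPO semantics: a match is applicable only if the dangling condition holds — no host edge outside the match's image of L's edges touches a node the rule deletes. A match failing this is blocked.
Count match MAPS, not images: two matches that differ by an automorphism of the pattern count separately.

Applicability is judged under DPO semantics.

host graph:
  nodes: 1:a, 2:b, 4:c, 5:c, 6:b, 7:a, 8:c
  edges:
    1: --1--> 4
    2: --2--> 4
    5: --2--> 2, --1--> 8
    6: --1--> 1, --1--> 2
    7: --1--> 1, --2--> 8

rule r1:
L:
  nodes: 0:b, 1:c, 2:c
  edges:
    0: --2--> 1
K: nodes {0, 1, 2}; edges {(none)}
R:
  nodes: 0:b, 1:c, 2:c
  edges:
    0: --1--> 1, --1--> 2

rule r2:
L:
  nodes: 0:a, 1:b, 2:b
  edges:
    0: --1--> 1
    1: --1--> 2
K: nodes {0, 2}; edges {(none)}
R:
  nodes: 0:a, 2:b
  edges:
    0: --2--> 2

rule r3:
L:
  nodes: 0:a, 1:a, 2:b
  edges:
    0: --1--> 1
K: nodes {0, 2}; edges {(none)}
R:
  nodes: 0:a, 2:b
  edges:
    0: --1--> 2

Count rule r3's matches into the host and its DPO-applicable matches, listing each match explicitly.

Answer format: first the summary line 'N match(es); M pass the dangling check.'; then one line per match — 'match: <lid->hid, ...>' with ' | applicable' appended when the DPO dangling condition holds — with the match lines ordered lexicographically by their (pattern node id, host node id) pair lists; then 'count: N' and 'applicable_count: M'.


2 match(es); 0 pass the dangling check.
match: 0->7, 1->1, 2->2
match: 0->7, 1->1, 2->6
count: 2
applicable_count: 0


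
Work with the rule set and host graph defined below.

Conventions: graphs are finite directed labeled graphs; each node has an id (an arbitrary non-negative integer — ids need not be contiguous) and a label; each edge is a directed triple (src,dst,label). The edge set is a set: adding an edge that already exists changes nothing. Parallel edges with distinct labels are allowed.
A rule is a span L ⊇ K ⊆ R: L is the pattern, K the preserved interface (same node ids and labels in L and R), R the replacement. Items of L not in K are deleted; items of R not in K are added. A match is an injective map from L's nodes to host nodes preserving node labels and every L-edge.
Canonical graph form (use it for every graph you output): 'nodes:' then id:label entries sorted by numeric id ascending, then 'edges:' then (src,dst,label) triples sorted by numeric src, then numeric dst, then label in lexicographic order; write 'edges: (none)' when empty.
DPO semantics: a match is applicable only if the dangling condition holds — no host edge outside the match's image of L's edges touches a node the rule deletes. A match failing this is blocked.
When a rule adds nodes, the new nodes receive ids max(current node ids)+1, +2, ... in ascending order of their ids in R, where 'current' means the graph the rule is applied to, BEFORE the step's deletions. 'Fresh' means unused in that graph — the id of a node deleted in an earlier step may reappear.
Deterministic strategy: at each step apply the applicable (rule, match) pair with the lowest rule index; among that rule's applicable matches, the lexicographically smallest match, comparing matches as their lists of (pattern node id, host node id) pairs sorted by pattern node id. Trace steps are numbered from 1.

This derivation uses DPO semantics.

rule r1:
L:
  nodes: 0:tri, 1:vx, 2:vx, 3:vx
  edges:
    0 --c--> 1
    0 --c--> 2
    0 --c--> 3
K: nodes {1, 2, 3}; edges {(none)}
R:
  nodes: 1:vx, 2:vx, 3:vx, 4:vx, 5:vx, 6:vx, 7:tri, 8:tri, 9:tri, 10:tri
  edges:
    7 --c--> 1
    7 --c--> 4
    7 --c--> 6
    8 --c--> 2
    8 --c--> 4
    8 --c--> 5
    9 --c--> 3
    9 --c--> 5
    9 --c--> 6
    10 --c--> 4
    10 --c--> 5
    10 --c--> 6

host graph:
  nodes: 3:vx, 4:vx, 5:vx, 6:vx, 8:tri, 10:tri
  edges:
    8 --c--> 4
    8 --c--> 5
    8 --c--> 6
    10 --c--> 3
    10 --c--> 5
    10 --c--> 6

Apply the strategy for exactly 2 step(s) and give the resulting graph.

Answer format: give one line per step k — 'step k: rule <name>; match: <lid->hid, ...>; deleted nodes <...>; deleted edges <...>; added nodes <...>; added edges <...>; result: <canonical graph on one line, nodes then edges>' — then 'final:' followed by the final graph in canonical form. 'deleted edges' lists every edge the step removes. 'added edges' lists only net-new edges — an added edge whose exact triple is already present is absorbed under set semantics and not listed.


step 1: rule r1; match: 0->8, 1->4, 2->5, 3->6; deleted nodes 8; deleted edges (8,4,c); (8,5,c); (8,6,c); added nodes 11, 12, 13, 14, 15, 16, 17; added edges (14,4,c); (14,11,c); (14,13,c); (15,5,c); (15,11,c); (15,12,c); (16,6,c); (16,12,c); (16,13,c); (17,11,c); (17,12,c); (17,13,c); result: nodes: 3:vx, 4:vx, 5:vx, 6:vx, 10:tri, 11:vx, 12:vx, 13:vx, 14:tri, 15:tri, 16:tri, 17:tri edges: (10,3,c); (10,5,c); (10,6,c); (14,4,c); (14,11,c); (14,13,c); (15,5,c); (15,11,c); (15,12,c); (16,6,c); (16,12,c); (16,13,c); (17,11,c); (17,12,c); (17,13,c)
step 2: rule r1; match: 0->10, 1->3, 2->5, 3->6; deleted nodes 10; deleted edges (10,3,c); (10,5,c); (10,6,c); added nodes 18, 19, 20, 21, 22, 23, 24; added edges (21,3,c); (21,18,c); (21,20,c); (22,5,c); (22,18,c); (22,19,c); (23,6,c); (23,19,c); (23,20,c); (24,18,c); (24,19,c); (24,20,c); result: nodes: 3:vx, 4:vx, 5:vx, 6:vx, 11:vx, 12:vx, 13:vx, 14:tri, 15:tri, 16:tri, 17:tri, 18:vx, 19:vx, 20:vx, 21:tri, 22:tri, 23:tri, 24:tri edges: (14,4,c); (14,11,c); (14,13,c); (15,5,c); (15,11,c); (15,12,c); (16,6,c); (16,12,c); (16,13,c); (17,11,c); (17,12,c); (17,13,c); (21,3,c); (21,18,c); (21,20,c); (22,5,c); (22,18,c); (22,19,c); (23,6,c); (23,19,c); (23,20,c); (24,18,c); (24,19,c); (24,20,c)
final:
nodes: 3:vx, 4:vx, 5:vx, 6:vx, 11:vx, 12:vx, 13:vx, 14:tri, 15:tri, 16:tri, 17:tri, 18:vx, 19:vx, 20:vx, 21:tri, 22:tri, 23:tri, 24:tri
edges: (14,4,c); (14,11,c); (14,13,c); (15,5,c); (15,11,c); (15,12,c); (16,6,c); (16,12,c); (16,13,c); (17,11,c); (17,12,c); (17,13,c); (21,3,c); (21,18,c); (21,20,c); (22,5,c); (22,18,c); (22,19,c); (23,6,c); (23,19,c); (23,20,c); (24,18,c); (24,19,c); (24,20,c)


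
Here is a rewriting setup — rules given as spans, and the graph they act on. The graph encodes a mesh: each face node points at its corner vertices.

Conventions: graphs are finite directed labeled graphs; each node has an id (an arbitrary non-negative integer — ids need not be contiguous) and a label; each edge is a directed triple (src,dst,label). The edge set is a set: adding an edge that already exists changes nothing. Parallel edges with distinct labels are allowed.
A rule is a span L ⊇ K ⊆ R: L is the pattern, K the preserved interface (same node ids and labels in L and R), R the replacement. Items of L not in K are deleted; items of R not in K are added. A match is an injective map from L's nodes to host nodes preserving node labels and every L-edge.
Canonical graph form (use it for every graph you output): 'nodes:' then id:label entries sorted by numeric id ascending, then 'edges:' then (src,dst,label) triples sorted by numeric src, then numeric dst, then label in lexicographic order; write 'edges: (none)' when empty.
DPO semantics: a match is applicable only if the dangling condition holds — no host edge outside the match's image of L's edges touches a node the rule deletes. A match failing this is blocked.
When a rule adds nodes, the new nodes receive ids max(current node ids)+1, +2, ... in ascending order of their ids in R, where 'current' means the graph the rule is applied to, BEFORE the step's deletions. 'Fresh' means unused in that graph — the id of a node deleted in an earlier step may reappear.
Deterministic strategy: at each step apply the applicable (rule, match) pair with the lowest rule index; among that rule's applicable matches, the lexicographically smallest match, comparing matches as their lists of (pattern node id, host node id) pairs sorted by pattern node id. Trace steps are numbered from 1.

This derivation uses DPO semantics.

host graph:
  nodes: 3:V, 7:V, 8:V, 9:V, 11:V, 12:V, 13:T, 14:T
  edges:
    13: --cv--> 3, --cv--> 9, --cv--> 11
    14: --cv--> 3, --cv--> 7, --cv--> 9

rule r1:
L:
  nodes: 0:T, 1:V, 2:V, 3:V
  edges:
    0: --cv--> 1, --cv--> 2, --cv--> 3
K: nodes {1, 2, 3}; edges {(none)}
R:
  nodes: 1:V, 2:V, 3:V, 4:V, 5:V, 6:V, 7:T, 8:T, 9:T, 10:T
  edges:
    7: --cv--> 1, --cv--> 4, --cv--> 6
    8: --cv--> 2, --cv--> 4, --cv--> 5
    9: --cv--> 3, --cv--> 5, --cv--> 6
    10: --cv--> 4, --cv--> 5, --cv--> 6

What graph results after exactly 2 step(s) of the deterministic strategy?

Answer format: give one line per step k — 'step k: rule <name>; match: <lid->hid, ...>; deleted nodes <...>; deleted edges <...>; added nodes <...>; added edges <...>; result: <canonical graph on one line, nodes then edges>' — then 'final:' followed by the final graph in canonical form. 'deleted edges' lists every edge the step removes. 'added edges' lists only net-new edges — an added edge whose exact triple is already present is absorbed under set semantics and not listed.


step 1: rule r1; match: 0->13, 1->3, 2->9, 3->11; deleted nodes 13; deleted edges (13,3,cv); (13,9,cv); (13,11,cv); added nodes 15, 16, 17, 18, 19, 20, 21; added edges (18,3,cv); (18,15,cv); (18,17,cv); (19,9,cv); (19,15,cv); (19,16,cv); (20,11,cv); (20,16,cv); (20,17,cv); (21,15,cv); (21,16,cv); (21,17,cv); result: nodes: 3:V, 7:V, 8:V, 9:V, 11:V, 12:V, 14:T, 15:V, 16:V, 17:V, 18:T, 19:T, 20:T, 21:T edges: (14,3,cv); (14,7,cv); (14,9,cv); (18,3,cv); (18,15,cv); (18,17,cv); (19,9,cv); (19,15,cv); (19,16,cv); (20,11,cv); (20,16,cv); (20,17,cv); (21,15,cv); (21,16,cv); (21,17,cv)
step 2: rule r1; match: 0->14, 1->3, 2->7, 3->9; deleted nodes 14; deleted edges (14,3,cv); (14,7,cv); (14,9,cv); added nodes 22, 23, 24, 25, 26, 27, 28; added edges (25,3,cv); (25,22,cv); (25,24,cv); (26,7,cv); (26,22,cv); (26,23,cv); (27,9,cv); (27,23,cv); (27,24,cv); (28,22,cv); (28,23,cv); (28,24,cv); result: nodes: 3:V, 7:V, 8:V, 9:V, 11:V, 12:V, 15:V, 16:V, 17:V, 18:T, 19:T, 20:T, 21:T, 22:V, 23:V, 24:V, 25:T, 26:T, 27:T, 28:T edges: (18,3,cv); (18,15,cv); (18,17,cv); (19,9,cv); (19,15,cv); (19,16,cv); (20,11,cv); (20,16,cv); (20,17,cv); (21,15,cv); (21,16,cv); (21,17,cv); (25,3,cv); (25,22,cv); (25,24,cv); (26,7,cv); (26,22,cv); (26,23,cv); (27,9,cv); (27,23,cv); (27,24,cv); (28,22,cv); (28,23,cv); (28,24,cv)
final:
nodes: 3:V, 7:V, 8:V, 9:V, 11:V, 12:V, 15:V, 16:V, 17:V, 18:T, 19:T, 20:T, 21:T, 22:V, 23:V, 24:V, 25:T, 26:T, 27:T, 28:T
edges: (18,3,cv); (18,15,cv); (18,17,cv); (19,9,cv); (19,15,cv); (19,16,cv); (20,11,cv); (20,16,cv); (20,17,cv); (21,15,cv); (21,16,cv); (21,17,cv); (25,3,cv); (25,22,cv); (25,24,cv); (26,7,cv); (26,22,cv); (26,23,cv); (27,9,cv); (27,23,cv); (27,24,cv); (28,22,cv); (28,23,cv); (28,24,cv)


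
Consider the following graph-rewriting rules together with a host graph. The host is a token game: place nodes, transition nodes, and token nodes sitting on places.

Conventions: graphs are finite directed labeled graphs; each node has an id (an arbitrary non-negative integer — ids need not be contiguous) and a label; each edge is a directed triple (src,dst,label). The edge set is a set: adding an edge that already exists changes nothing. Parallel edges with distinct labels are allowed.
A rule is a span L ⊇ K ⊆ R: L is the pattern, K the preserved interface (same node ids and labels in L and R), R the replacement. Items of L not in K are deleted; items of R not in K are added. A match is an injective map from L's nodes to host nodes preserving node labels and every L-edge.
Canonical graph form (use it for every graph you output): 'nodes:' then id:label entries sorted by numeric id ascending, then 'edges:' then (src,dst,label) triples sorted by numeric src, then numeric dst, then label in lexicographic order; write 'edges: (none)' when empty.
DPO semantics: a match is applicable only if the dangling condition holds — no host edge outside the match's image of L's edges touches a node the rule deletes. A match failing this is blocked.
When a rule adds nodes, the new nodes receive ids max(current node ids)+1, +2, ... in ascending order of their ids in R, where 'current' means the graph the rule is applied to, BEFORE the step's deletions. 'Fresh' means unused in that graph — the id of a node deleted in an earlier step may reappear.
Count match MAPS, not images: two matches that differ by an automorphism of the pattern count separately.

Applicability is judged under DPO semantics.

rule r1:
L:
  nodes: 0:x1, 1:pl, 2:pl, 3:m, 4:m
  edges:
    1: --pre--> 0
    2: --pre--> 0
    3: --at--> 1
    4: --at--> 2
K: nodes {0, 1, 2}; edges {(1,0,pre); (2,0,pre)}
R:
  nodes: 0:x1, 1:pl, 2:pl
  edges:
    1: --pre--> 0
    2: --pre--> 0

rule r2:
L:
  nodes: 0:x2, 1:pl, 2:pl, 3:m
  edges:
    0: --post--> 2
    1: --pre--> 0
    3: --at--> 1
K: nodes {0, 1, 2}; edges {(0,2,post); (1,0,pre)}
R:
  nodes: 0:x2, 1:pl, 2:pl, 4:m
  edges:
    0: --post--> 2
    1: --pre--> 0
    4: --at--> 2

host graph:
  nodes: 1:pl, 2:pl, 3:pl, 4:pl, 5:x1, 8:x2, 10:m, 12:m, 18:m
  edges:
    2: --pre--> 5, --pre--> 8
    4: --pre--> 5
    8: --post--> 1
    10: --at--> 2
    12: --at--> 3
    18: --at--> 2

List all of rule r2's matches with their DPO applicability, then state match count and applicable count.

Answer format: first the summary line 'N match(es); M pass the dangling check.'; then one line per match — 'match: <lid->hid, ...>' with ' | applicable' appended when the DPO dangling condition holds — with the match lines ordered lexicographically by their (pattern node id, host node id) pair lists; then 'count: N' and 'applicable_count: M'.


2 match(es); 2 pass the dangling check.
match: 0->8, 1->2, 2->1, 3->10 | applicable
match: 0->8, 1->2, 2->1, 3->18 | applicable
count: 2
applicable_count: 2


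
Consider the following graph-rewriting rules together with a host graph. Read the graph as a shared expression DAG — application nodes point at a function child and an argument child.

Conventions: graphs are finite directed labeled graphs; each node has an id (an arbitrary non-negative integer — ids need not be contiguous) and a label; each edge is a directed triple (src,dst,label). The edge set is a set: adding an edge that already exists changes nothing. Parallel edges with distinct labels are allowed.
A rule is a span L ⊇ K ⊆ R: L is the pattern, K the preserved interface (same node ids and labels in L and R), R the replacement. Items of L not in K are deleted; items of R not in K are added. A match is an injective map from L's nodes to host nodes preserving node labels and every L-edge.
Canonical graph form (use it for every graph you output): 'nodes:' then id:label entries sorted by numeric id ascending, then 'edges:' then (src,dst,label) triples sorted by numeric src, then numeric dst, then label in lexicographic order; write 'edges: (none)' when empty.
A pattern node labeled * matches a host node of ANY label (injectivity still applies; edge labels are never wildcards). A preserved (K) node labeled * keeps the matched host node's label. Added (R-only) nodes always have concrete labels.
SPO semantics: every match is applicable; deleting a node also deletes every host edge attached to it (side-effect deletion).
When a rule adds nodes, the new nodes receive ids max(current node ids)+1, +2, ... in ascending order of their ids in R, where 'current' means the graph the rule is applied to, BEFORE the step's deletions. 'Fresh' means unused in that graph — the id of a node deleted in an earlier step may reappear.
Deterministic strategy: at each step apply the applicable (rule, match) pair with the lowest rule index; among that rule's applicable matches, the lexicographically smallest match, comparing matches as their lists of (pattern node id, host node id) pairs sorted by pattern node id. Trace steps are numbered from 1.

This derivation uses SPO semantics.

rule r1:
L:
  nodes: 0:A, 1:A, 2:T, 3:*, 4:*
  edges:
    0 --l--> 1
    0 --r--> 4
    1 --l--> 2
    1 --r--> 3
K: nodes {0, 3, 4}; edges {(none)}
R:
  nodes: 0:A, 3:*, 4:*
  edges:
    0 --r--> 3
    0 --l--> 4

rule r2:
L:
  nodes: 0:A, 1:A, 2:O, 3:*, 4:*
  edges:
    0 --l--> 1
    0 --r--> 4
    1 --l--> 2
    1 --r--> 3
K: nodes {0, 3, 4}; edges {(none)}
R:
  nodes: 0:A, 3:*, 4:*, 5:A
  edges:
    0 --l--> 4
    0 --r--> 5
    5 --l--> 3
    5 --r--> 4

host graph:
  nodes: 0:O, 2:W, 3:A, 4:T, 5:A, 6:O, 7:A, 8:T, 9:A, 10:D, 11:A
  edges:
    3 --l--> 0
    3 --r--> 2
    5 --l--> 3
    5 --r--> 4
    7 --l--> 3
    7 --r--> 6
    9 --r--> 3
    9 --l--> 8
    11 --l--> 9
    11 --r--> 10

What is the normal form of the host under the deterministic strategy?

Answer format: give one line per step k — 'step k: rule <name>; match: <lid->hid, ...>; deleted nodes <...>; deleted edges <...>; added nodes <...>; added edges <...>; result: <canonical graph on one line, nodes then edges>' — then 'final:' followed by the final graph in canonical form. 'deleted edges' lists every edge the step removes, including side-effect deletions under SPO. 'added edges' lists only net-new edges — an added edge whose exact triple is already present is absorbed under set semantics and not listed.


step 1: rule r1; match: 0->11, 1->9, 2->8, 3->3, 4->10; deleted nodes 8, 9; deleted edges (9,3,r); (9,8,l); (11,9,l); (11,10,r); added nodes (none); added edges (11,3,r); (11,10,l); result: nodes: 0:O, 2:W, 3:A, 4:T, 5:A, 6:O, 7:A, 10:D, 11:A edges: (3,0,l); (3,2,r); (5,3,l); (5,4,r); (7,3,l); (7,6,r); (11,3,r); (11,10,l)
step 2: rule r2; match: 0->5, 1->3, 2->0, 3->2, 4->4; deleted nodes 0, 3; deleted edges (3,0,l); (3,2,r); (5,3,l); (5,4,r); (7,3,l); (11,3,r); added nodes 12; added edges (5,4,l); (5,12,r); (12,2,l); (12,4,r); result: nodes: 2:W, 4:T, 5:A, 6:O, 7:A, 10:D, 11:A, 12:A edges: (5,4,l); (5,12,r); (7,6,r); (11,10,l); (12,2,l); (12,4,r)
final:
nodes: 2:W, 4:T, 5:A, 6:O, 7:A, 10:D, 11:A, 12:A
edges: (5,4,l); (5,12,r); (7,6,r); (11,10,l); (12,2,l); (12,4,r)
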